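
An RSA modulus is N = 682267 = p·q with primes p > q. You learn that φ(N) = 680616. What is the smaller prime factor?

φ(n) = (p−1)(q−1) = n − (p+q) + 1, so p + q = 682267 − 680616 + 1 = 1652.
p and q are the roots of t² − 1652t + 682267 = 0.
Discriminant: 1652² − 4·682267 = 2729104 − 2729068 = 36; √36 = 6.
q = (1652 − 6)/2 = 823, p = (1652 + 6)/2 = 829.
Check: 823 · 829 = 682267.

823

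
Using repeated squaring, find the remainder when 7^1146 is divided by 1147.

7^1 ≡ 7 (mod 1147)
7^2 ≡ 7^2 = 49 ≡ 49 (mod 1147)
7^4 ≡ 49^2 = 2401 ≡ 107 (mod 1147)
7^8 ≡ 107^2 = 11449 ≡ 1126 (mod 1147)
7^16 ≡ 1126^2 = 1267876 ≡ 441 (mod 1147)
7^32 ≡ 441^2 = 194481 ≡ 638 (mod 1147)
7^64 ≡ 638^2 = 407044 ≡ 1006 (mod 1147)
7^128 ≡ 1006^2 = 1012036 ≡ 382 (mod 1147)
7^256 ≡ 382^2 = 145924 ≡ 255 (mod 1147)
7^512 ≡ 255^2 = 65025 ≡ 793 (mod 1147)
7^1024 ≡ 793^2 = 628849 ≡ 293 (mod 1147)
1146 = 1024 + 64 + 32 + 16 + 8 + 2 in binary powers of 2.
So 7^1146 ≡ 293 · 1006 · 638 · 441 · 1126 · 49 ≡ 1120 (mod 1147).
Since 1120 ≠ 1, base 7 is a Fermat witness: 1147 is composite.

1120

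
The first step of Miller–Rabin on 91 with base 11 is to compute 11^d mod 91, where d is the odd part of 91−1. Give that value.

91 − 1 = 90 = 2^1 · 45, so d = 45.
11^1 ≡ 11 (mod 91)
11^2 ≡ 11^2 = 121 ≡ 30 (mod 91)
11^4 ≡ 30^2 = 900 ≡ 81 (mod 91)
11^8 ≡ 81^2 = 6561 ≡ 9 (mod 91)
11^16 ≡ 9^2 = 81 ≡ 81 (mod 91)
11^32 ≡ 81^2 = 6561 ≡ 9 (mod 91)
45 = 32 + 8 + 4 + 1 in binary powers of 2.
So 11^45 ≡ 9 · 9 · 81 · 11 ≡ 8 (mod 91).
Squaring chain: 8; never reaches −1, so base 11 is a Miller–Rabin witness that 91 is composite.

8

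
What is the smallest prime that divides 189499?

17

189499 is odd.
Digit sum 40, not divisible by 3.
Ends in 9: not divisible by 5.
7: 189499 = 7·27071 + 2
11: 189499 = 11·17227 + 2
13: 189499 = 13·14576 + 11
17: 189499 = 17·11147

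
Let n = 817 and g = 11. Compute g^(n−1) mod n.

666

11^1 ≡ 11 (mod 817)
11^2 ≡ 11^2 = 121 ≡ 121 (mod 817)
11^4 ≡ 121^2 = 14641 ≡ 752 (mod 817)
11^8 ≡ 752^2 = 565504 ≡ 140 (mod 817)
11^16 ≡ 140^2 = 19600 ≡ 809 (mod 817)
11^32 ≡ 809^2 = 654481 ≡ 64 (mod 817)
11^64 ≡ 64^2 = 4096 ≡ 11 (mod 817)
11^128 ≡ 11^2 = 121 ≡ 121 (mod 817)
11^256 ≡ 121^2 = 14641 ≡ 752 (mod 817)
11^512 ≡ 752^2 = 565504 ≡ 140 (mod 817)
816 = 512 + 256 + 32 + 16 in binary powers of 2.
So 11^816 ≡ 140 · 752 · 64 · 809 ≡ 666 (mod 817).
Since 666 ≠ 1, base 11 is a Fermat witness: 817 is composite.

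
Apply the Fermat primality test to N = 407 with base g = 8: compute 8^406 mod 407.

344

8^1 ≡ 8 (mod 407)
8^2 ≡ 8^2 = 64 ≡ 64 (mod 407)
8^4 ≡ 64^2 = 4096 ≡ 26 (mod 407)
8^8 ≡ 26^2 = 676 ≡ 269 (mod 407)
8^16 ≡ 269^2 = 72361 ≡ 322 (mod 407)
8^32 ≡ 322^2 = 103684 ≡ 306 (mod 407)
8^64 ≡ 306^2 = 93636 ≡ 26 (mod 407)
8^128 ≡ 26^2 = 676 ≡ 269 (mod 407)
8^256 ≡ 269^2 = 72361 ≡ 322 (mod 407)
406 = 256 + 128 + 16 + 4 + 2 in binary powers of 2.
So 8^406 ≡ 322 · 269 · 322 · 26 · 64 ≡ 344 (mod 407).
Since 344 ≠ 1, base 8 is a Fermat witness: 407 is composite.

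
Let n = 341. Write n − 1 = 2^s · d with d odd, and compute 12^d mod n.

341 − 1 = 340 = 2^2 · 85, so d = 85.
12^1 ≡ 12 (mod 341)
12^2 ≡ 12^2 = 144 ≡ 144 (mod 341)
12^4 ≡ 144^2 = 20736 ≡ 276 (mod 341)
12^8 ≡ 276^2 = 76176 ≡ 133 (mod 341)
12^16 ≡ 133^2 = 17689 ≡ 298 (mod 341)
12^32 ≡ 298^2 = 88804 ≡ 144 (mod 341)
12^64 ≡ 144^2 = 20736 ≡ 276 (mod 341)
85 = 64 + 16 + 4 + 1 in binary powers of 2.
So 12^85 ≡ 276 · 298 · 276 · 12 ≡ 254 (mod 341).
Squaring chain: 254 → 67; never reaches −1, so base 12 is a Miller–Rabin witness that 341 is composite.

254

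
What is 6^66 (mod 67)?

6^1 ≡ 6 (mod 67)
6^2 ≡ 6^2 = 36 ≡ 36 (mod 67)
6^4 ≡ 36^2 = 1296 ≡ 23 (mod 67)
6^8 ≡ 23^2 = 529 ≡ 60 (mod 67)
6^16 ≡ 60^2 = 3600 ≡ 49 (mod 67)
6^32 ≡ 49^2 = 2401 ≡ 56 (mod 67)
6^64 ≡ 56^2 = 3136 ≡ 54 (mod 67)
66 = 64 + 2 in binary powers of 2.
So 6^66 ≡ 54 · 36 ≡ 1 (mod 67).
Since the result is 1, base 6 gives no evidence that 67 is composite.

1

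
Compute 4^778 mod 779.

4^1 ≡ 4 (mod 779)
4^2 ≡ 4^2 = 16 ≡ 16 (mod 779)
4^4 ≡ 16^2 = 256 ≡ 256 (mod 779)
4^8 ≡ 256^2 = 65536 ≡ 100 (mod 779)
4^16 ≡ 100^2 = 10000 ≡ 652 (mod 779)
4^32 ≡ 652^2 = 425104 ≡ 549 (mod 779)
4^64 ≡ 549^2 = 301401 ≡ 707 (mod 779)
4^128 ≡ 707^2 = 499849 ≡ 510 (mod 779)
4^256 ≡ 510^2 = 260100 ≡ 693 (mod 779)
4^512 ≡ 693^2 = 480249 ≡ 385 (mod 779)
778 = 512 + 256 + 8 + 2 in binary powers of 2.
So 4^778 ≡ 385 · 693 · 100 · 16 ≡ 674 (mod 779).
Since 674 ≠ 1, base 4 is a Fermat witness: 779 is composite.

674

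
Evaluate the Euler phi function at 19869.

12816

Factor: 19869 = 3 · 37 · 179.
φ(19869) = (3−1) · (37−1) · (179−1) = 2 · 36 · 178 = 12816.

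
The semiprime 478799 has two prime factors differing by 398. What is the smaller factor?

521

Since p = q + 398, we have 478799 = q(q + 398), so q² + 398q − 478799 = 0.
Discriminant: 398² + 4·478799 = 158404 + 1915196 = 2073600; √2073600 = 1440.
q = (−398 + 1440)/2 = 521, and p = q + 398 = 919.
Check: 521 · 919 = 478799.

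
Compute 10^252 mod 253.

177

10^1 ≡ 10 (mod 253)
10^2 ≡ 10^2 = 100 ≡ 100 (mod 253)
10^4 ≡ 100^2 = 10000 ≡ 133 (mod 253)
10^8 ≡ 133^2 = 17689 ≡ 232 (mod 253)
10^16 ≡ 232^2 = 53824 ≡ 188 (mod 253)
10^32 ≡ 188^2 = 35344 ≡ 177 (mod 253)
10^64 ≡ 177^2 = 31329 ≡ 210 (mod 253)
10^128 ≡ 210^2 = 44100 ≡ 78 (mod 253)
252 = 128 + 64 + 32 + 16 + 8 + 4 in binary powers of 2.
So 10^252 ≡ 78 · 210 · 177 · 188 · 232 · 133 ≡ 177 (mod 253).
Since 177 ≠ 1, base 10 is a Fermat witness: 253 is composite.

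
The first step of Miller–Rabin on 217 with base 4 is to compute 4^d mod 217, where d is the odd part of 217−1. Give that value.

78

217 − 1 = 216 = 2^3 · 27, so d = 27.
4^1 ≡ 4 (mod 217)
4^2 ≡ 4^2 = 16 ≡ 16 (mod 217)
4^4 ≡ 16^2 = 256 ≡ 39 (mod 217)
4^8 ≡ 39^2 = 1521 ≡ 2 (mod 217)
4^16 ≡ 2^2 = 4 ≡ 4 (mod 217)
27 = 16 + 8 + 2 + 1 in binary powers of 2.
So 4^27 ≡ 4 · 2 · 16 · 4 ≡ 78 (mod 217).
Squaring chain: 78 → 8 → 64; never reaches −1, so base 4 is a Miller–Rabin witness that 217 is composite.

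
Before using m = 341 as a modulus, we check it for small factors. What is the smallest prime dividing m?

11

341 is odd.
Digit sum 8, not divisible by 3.
Ends in 1: not divisible by 5.
7: 341 = 7·48 + 5
11: 341 = 11·31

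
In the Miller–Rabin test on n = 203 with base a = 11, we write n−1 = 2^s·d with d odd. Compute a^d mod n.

177

203 − 1 = 202 = 2^1 · 101, so d = 101.
11^1 ≡ 11 (mod 203)
11^2 ≡ 11^2 = 121 ≡ 121 (mod 203)
11^4 ≡ 121^2 = 14641 ≡ 25 (mod 203)
11^8 ≡ 25^2 = 625 ≡ 16 (mod 203)
11^16 ≡ 16^2 = 256 ≡ 53 (mod 203)
11^32 ≡ 53^2 = 2809 ≡ 170 (mod 203)
11^64 ≡ 170^2 = 28900 ≡ 74 (mod 203)
101 = 64 + 32 + 4 + 1 in binary powers of 2.
So 11^101 ≡ 74 · 170 · 25 · 11 ≡ 177 (mod 203).
Squaring chain: 177; never reaches −1, so base 11 is a Miller–Rabin witness that 203 is composite.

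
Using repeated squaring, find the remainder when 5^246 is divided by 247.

5^1 ≡ 5 (mod 247)
5^2 ≡ 5^2 = 25 ≡ 25 (mod 247)
5^4 ≡ 25^2 = 625 ≡ 131 (mod 247)
5^8 ≡ 131^2 = 17161 ≡ 118 (mod 247)
5^16 ≡ 118^2 = 13924 ≡ 92 (mod 247)
5^32 ≡ 92^2 = 8464 ≡ 66 (mod 247)
5^64 ≡ 66^2 = 4356 ≡ 157 (mod 247)
5^128 ≡ 157^2 = 24649 ≡ 196 (mod 247)
246 = 128 + 64 + 32 + 16 + 4 + 2 in binary powers of 2.
So 5^246 ≡ 196 · 157 · 66 · 92 · 131 · 25 ≡ 220 (mod 247).
Since 220 ≠ 1, base 5 is a Fermat witness: 247 is composite.

220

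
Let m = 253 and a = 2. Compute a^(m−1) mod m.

81

2^1 ≡ 2 (mod 253)
2^2 ≡ 2^2 = 4 ≡ 4 (mod 253)
2^4 ≡ 4^2 = 16 ≡ 16 (mod 253)
2^8 ≡ 16^2 = 256 ≡ 3 (mod 253)
2^16 ≡ 3^2 = 9 ≡ 9 (mod 253)
2^32 ≡ 9^2 = 81 ≡ 81 (mod 253)
2^64 ≡ 81^2 = 6561 ≡ 236 (mod 253)
2^128 ≡ 236^2 = 55696 ≡ 36 (mod 253)
252 = 128 + 64 + 32 + 16 + 8 + 4 in binary powers of 2.
So 2^252 ≡ 36 · 236 · 81 · 9 · 3 · 16 ≡ 81 (mod 253).
Since 81 ≠ 1, base 2 is a Fermat witness: 253 is composite.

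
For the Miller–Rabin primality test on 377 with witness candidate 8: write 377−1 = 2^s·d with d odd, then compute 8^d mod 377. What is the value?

377 − 1 = 376 = 2^3 · 47, so d = 47.
8^1 ≡ 8 (mod 377)
8^2 ≡ 8^2 = 64 ≡ 64 (mod 377)
8^4 ≡ 64^2 = 4096 ≡ 326 (mod 377)
8^8 ≡ 326^2 = 106276 ≡ 339 (mod 377)
8^16 ≡ 339^2 = 114921 ≡ 313 (mod 377)
8^32 ≡ 313^2 = 97969 ≡ 326 (mod 377)
47 = 32 + 8 + 4 + 2 + 1 in binary powers of 2.
So 8^47 ≡ 326 · 339 · 326 · 64 · 8 ≡ 31 (mod 377).
Squaring chain: 31 → 207 → 248; never reaches −1, so base 8 is a Miller–Rabin witness that 377 is composite.

31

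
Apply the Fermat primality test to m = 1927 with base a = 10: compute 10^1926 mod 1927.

1076

10^1 ≡ 10 (mod 1927)
10^2 ≡ 10^2 = 100 ≡ 100 (mod 1927)
10^4 ≡ 100^2 = 10000 ≡ 365 (mod 1927)
10^8 ≡ 365^2 = 133225 ≡ 262 (mod 1927)
10^16 ≡ 262^2 = 68644 ≡ 1199 (mod 1927)
10^32 ≡ 1199^2 = 1437601 ≡ 59 (mod 1927)
10^64 ≡ 59^2 = 3481 ≡ 1554 (mod 1927)
10^128 ≡ 1554^2 = 2414916 ≡ 385 (mod 1927)
10^256 ≡ 385^2 = 148225 ≡ 1773 (mod 1927)
10^512 ≡ 1773^2 = 3143529 ≡ 592 (mod 1927)
10^1024 ≡ 592^2 = 350464 ≡ 1677 (mod 1927)
1926 = 1024 + 512 + 256 + 128 + 4 + 2 in binary powers of 2.
So 10^1926 ≡ 1677 · 592 · 1773 · 385 · 365 · 100 ≡ 1076 (mod 1927).
Since 1076 ≠ 1, base 10 is a Fermat witness: 1927 is composite.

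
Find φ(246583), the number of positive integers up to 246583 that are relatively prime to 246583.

231000

Factor: 246583 = 23 · 71 · 151.
φ(246583) = (23−1) · (71−1) · (151−1) = 22 · 70 · 150 = 231000.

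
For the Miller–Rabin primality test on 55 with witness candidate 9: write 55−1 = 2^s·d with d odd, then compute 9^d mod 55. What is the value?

4

55 − 1 = 54 = 2^1 · 27, so d = 27.
9^1 ≡ 9 (mod 55)
9^2 ≡ 9^2 = 81 ≡ 26 (mod 55)
9^4 ≡ 26^2 = 676 ≡ 16 (mod 55)
9^8 ≡ 16^2 = 256 ≡ 36 (mod 55)
9^16 ≡ 36^2 = 1296 ≡ 31 (mod 55)
27 = 16 + 8 + 2 + 1 in binary powers of 2.
So 9^27 ≡ 31 · 36 · 26 · 9 ≡ 4 (mod 55).
Squaring chain: 4; never reaches −1, so base 9 is a Miller–Rabin witness that 55 is composite.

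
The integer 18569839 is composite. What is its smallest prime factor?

18569839 is odd.
Digit sum 49, not divisible by 3.
Ends in 9: not divisible by 5.
7: 18569839 = 7·2652834 + 1
11: 18569839 = 11·1688167 + 2
13: 18569839 = 13·1428449 + 2
17: 18569839 = 17·1092343 + 8
19: 18569839 = 19·977359 + 18
23: 18569839 = 23·807384 + 7
29: 18569839 = 29·640339 + 8
31: 18569839 = 31·599027 + 2
37: 18569839 = 37·501887 + 20
41: 18569839 = 41·452922 + 37
43: 18569839 = 43·431856 + 31
47: 18569839 = 47·395102 + 45
53: 18569839 = 53·350374 + 17
59: 18569839 = 59·314743 + 2
61: 18569839 = 61·304423 + 36
67: 18569839 = 67·277161 + 52
71: 18569839 = 71·261547 + 2
73: 18569839 = 73·254381 + 26
79: 18569839 = 79·235061 + 20
83: 18569839 = 83·223733

83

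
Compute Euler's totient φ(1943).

Factor: 1943 = 29 · 67.
φ(1943) = (29−1) · (67−1) = 28 · 66 = 1848.

1848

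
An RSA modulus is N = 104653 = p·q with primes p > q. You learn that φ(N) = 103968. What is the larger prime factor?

φ(n) = (p−1)(q−1) = n − (p+q) + 1, so p + q = 104653 − 103968 + 1 = 686.
p and q are the roots of t² − 686t + 104653 = 0.
Discriminant: 686² − 4·104653 = 470596 − 418612 = 51984; √51984 = 228.
q = (686 − 228)/2 = 229, p = (686 + 228)/2 = 457.
Check: 229 · 457 = 104653.

457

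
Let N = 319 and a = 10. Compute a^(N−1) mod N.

10^1 ≡ 10 (mod 319)
10^2 ≡ 10^2 = 100 ≡ 100 (mod 319)
10^4 ≡ 100^2 = 10000 ≡ 111 (mod 319)
10^8 ≡ 111^2 = 12321 ≡ 199 (mod 319)
10^16 ≡ 199^2 = 39601 ≡ 45 (mod 319)
10^32 ≡ 45^2 = 2025 ≡ 111 (mod 319)
10^64 ≡ 111^2 = 12321 ≡ 199 (mod 319)
10^128 ≡ 199^2 = 39601 ≡ 45 (mod 319)
10^256 ≡ 45^2 = 2025 ≡ 111 (mod 319)
318 = 256 + 32 + 16 + 8 + 4 + 2 in binary powers of 2.
So 10^318 ≡ 111 · 111 · 45 · 199 · 111 · 100 ≡ 122 (mod 319).
Since 122 ≠ 1, base 10 is a Fermat witness: 319 is composite.

122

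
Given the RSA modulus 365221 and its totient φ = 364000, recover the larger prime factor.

701

φ(n) = (p−1)(q−1) = n − (p+q) + 1, so p + q = 365221 − 364000 + 1 = 1222.
p and q are the roots of t² − 1222t + 365221 = 0.
Discriminant: 1222² − 4·365221 = 1493284 − 1460884 = 32400; √32400 = 180.
q = (1222 − 180)/2 = 521, p = (1222 + 180)/2 = 701.
Check: 521 · 701 = 365221.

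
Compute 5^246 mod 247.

5^1 ≡ 5 (mod 247)
5^2 ≡ 5^2 = 25 ≡ 25 (mod 247)
5^4 ≡ 25^2 = 625 ≡ 131 (mod 247)
5^8 ≡ 131^2 = 17161 ≡ 118 (mod 247)
5^16 ≡ 118^2 = 13924 ≡ 92 (mod 247)
5^32 ≡ 92^2 = 8464 ≡ 66 (mod 247)
5^64 ≡ 66^2 = 4356 ≡ 157 (mod 247)
5^128 ≡ 157^2 = 24649 ≡ 196 (mod 247)
246 = 128 + 64 + 32 + 16 + 4 + 2 in binary powers of 2.
So 5^246 ≡ 196 · 157 · 66 · 92 · 131 · 25 ≡ 220 (mod 247).
Since 220 ≠ 1, base 5 is a Fermat witness: 247 is composite.

220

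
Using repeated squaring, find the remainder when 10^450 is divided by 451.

10^1 ≡ 10 (mod 451)
10^2 ≡ 10^2 = 100 ≡ 100 (mod 451)
10^4 ≡ 100^2 = 10000 ≡ 78 (mod 451)
10^8 ≡ 78^2 = 6084 ≡ 221 (mod 451)
10^16 ≡ 221^2 = 48841 ≡ 133 (mod 451)
10^32 ≡ 133^2 = 17689 ≡ 100 (mod 451)
10^64 ≡ 100^2 = 10000 ≡ 78 (mod 451)
10^128 ≡ 78^2 = 6084 ≡ 221 (mod 451)
10^256 ≡ 221^2 = 48841 ≡ 133 (mod 451)
450 = 256 + 128 + 64 + 2 in binary powers of 2.
So 10^450 ≡ 133 · 221 · 78 · 100 ≡ 1 (mod 451).
Since the result is 1, base 10 gives no evidence that 451 is composite.

1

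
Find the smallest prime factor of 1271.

31

1271 is odd.
Digit sum 11, not divisible by 3.
Ends in 1: not divisible by 5.
7: 1271 = 7·181 + 4
11: 1271 = 11·115 + 6
13: 1271 = 13·97 + 10
17: 1271 = 17·74 + 13
19: 1271 = 19·66 + 17
23: 1271 = 23·55 + 6
29: 1271 = 29·43 + 24
31: 1271 = 31·41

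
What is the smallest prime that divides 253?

11

253 is odd.
Digit sum 10, not divisible by 3.
Ends in 3: not divisible by 5.
7: 253 = 7·36 + 1
11: 253 = 11·23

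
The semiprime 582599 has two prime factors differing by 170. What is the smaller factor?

Since p = q + 170, we have 582599 = q(q + 170), so q² + 170q − 582599 = 0.
Discriminant: 170² + 4·582599 = 28900 + 2330396 = 2359296; √2359296 = 1536.
q = (−170 + 1536)/2 = 683, and p = q + 170 = 853.
Check: 683 · 853 = 582599.

683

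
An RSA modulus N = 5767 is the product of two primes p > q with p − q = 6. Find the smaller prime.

Since p = q + 6, we have 5767 = q(q + 6), so q² + 6q − 5767 = 0.
Discriminant: 6² + 4·5767 = 36 + 23068 = 23104; √23104 = 152.
q = (−6 + 152)/2 = 73, and p = q + 6 = 79.
Check: 73 · 79 = 5767.

73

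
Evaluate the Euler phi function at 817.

756

Factor: 817 = 19 · 43.
φ(817) = (19−1) · (43−1) = 18 · 42 = 756.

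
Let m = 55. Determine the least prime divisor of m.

55 is odd.
Digit sum 10, not divisible by 3.
Ends in 5: divisible by 5.

5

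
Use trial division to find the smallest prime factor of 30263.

30263 is odd.
Digit sum 14, not divisible by 3.
Ends in 3: not divisible by 5.
7: 30263 = 7·4323 + 2
11: 30263 = 11·2751 + 2
13: 30263 = 13·2327 + 12
17: 30263 = 17·1780 + 3
19: 30263 = 19·1592 + 15
23: 30263 = 23·1315 + 18
29: 30263 = 29·1043 + 16
31: 30263 = 31·976 + 7
37: 30263 = 37·817 + 34
41: 30263 = 41·738 + 5
43: 30263 = 43·703 + 34
47: 30263 = 47·643 + 42
53: 30263 = 53·571

53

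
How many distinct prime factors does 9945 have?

4

9945 = 3^2 · 1105
1105 = 5 · 221
221 = 13 · 17
9945 = 3^2 · 5 · 13 · 17, which has 4 distinct prime factors.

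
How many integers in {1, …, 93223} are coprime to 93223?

84000

Factor: 93223 = 13 · 71 · 101.
φ(93223) = (13−1) · (71−1) · (101−1) = 12 · 70 · 100 = 84000.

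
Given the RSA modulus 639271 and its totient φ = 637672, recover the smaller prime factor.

φ(n) = (p−1)(q−1) = n − (p+q) + 1, so p + q = 639271 − 637672 + 1 = 1600.
p and q are the roots of t² − 1600t + 639271 = 0.
Discriminant: 1600² − 4·639271 = 2560000 − 2557084 = 2916; √2916 = 54.
q = (1600 − 54)/2 = 773, p = (1600 + 54)/2 = 827.
Check: 773 · 827 = 639271.

773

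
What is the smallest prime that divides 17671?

17671 is odd.
Digit sum 22, not divisible by 3.
Ends in 1: not divisible by 5.
7: 17671 = 7·2524 + 3
11: 17671 = 11·1606 + 5
13: 17671 = 13·1359 + 4
17: 17671 = 17·1039 + 8
19: 17671 = 19·930 + 1
23: 17671 = 23·768 + 7
29: 17671 = 29·609 + 10
31: 17671 = 31·570 + 1
37: 17671 = 37·477 + 22
41: 17671 = 41·431

41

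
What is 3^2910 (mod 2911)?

811

3^1 ≡ 3 (mod 2911)
3^2 ≡ 3^2 = 9 ≡ 9 (mod 2911)
3^4 ≡ 9^2 = 81 ≡ 81 (mod 2911)
3^8 ≡ 81^2 = 6561 ≡ 739 (mod 2911)
3^16 ≡ 739^2 = 546121 ≡ 1764 (mod 2911)
3^32 ≡ 1764^2 = 3111696 ≡ 2748 (mod 2911)
3^64 ≡ 2748^2 = 7551504 ≡ 370 (mod 2911)
3^128 ≡ 370^2 = 136900 ≡ 83 (mod 2911)
3^256 ≡ 83^2 = 6889 ≡ 1067 (mod 2911)
3^512 ≡ 1067^2 = 1138489 ≡ 288 (mod 2911)
3^1024 ≡ 288^2 = 82944 ≡ 1436 (mod 2911)
3^2048 ≡ 1436^2 = 2062096 ≡ 1108 (mod 2911)
2910 = 2048 + 512 + 256 + 64 + 16 + 8 + 4 + 2 in binary powers of 2.
So 3^2910 ≡ 1108 · 288 · 1067 · 370 · 1764 · 739 · 81 · 9 ≡ 811 (mod 2911).
Since 811 ≠ 1, base 3 is a Fermat witness: 2911 is composite.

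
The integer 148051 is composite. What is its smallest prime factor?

148051 is odd.
Digit sum 19, not divisible by 3.
Ends in 1: not divisible by 5.
7: 148051 = 7·21150 + 1
11: 148051 = 11·13459 + 2
13: 148051 = 13·11388 + 7
17: 148051 = 17·8708 + 15
19: 148051 = 19·7792 + 3
23: 148051 = 23·6437

23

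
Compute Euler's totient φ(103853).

94720

Factor: 103853 = 17 · 41 · 149.
φ(103853) = (17−1) · (41−1) · (149−1) = 16 · 40 · 148 = 94720.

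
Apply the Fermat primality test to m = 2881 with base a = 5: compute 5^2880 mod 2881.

5^1 ≡ 5 (mod 2881)
5^2 ≡ 5^2 = 25 ≡ 25 (mod 2881)
5^4 ≡ 25^2 = 625 ≡ 625 (mod 2881)
5^8 ≡ 625^2 = 390625 ≡ 1690 (mod 2881)
5^16 ≡ 1690^2 = 2856100 ≡ 1029 (mod 2881)
5^32 ≡ 1029^2 = 1058841 ≡ 1514 (mod 2881)
5^64 ≡ 1514^2 = 2292196 ≡ 1801 (mod 2881)
5^128 ≡ 1801^2 = 3243601 ≡ 2476 (mod 2881)
5^256 ≡ 2476^2 = 6130576 ≡ 2689 (mod 2881)
5^512 ≡ 2689^2 = 7230721 ≡ 2292 (mod 2881)
5^1024 ≡ 2292^2 = 5253264 ≡ 1201 (mod 2881)
5^2048 ≡ 1201^2 = 1442401 ≡ 1901 (mod 2881)
2880 = 2048 + 512 + 256 + 64 in binary powers of 2.
So 5^2880 ≡ 1901 · 2292 · 2689 · 1801 ≡ 1466 (mod 2881).
Since 1466 ≠ 1, base 5 is a Fermat witness: 2881 is composite.

1466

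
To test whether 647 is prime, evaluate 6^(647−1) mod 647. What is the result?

1

6^1 ≡ 6 (mod 647)
6^2 ≡ 6^2 = 36 ≡ 36 (mod 647)
6^4 ≡ 36^2 = 1296 ≡ 2 (mod 647)
6^8 ≡ 2^2 = 4 ≡ 4 (mod 647)
6^16 ≡ 4^2 = 16 ≡ 16 (mod 647)
6^32 ≡ 16^2 = 256 ≡ 256 (mod 647)
6^64 ≡ 256^2 = 65536 ≡ 189 (mod 647)
6^128 ≡ 189^2 = 35721 ≡ 136 (mod 647)
6^256 ≡ 136^2 = 18496 ≡ 380 (mod 647)
6^512 ≡ 380^2 = 144400 ≡ 119 (mod 647)
646 = 512 + 128 + 4 + 2 in binary powers of 2.
So 6^646 ≡ 119 · 136 · 2 · 36 ≡ 1 (mod 647).
Since the result is 1, base 6 gives no evidence that 647 is composite.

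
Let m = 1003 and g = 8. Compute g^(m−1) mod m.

8^1 ≡ 8 (mod 1003)
8^2 ≡ 8^2 = 64 ≡ 64 (mod 1003)
8^4 ≡ 64^2 = 4096 ≡ 84 (mod 1003)
8^8 ≡ 84^2 = 7056 ≡ 35 (mod 1003)
8^16 ≡ 35^2 = 1225 ≡ 222 (mod 1003)
8^32 ≡ 222^2 = 49284 ≡ 137 (mod 1003)
8^64 ≡ 137^2 = 18769 ≡ 715 (mod 1003)
8^128 ≡ 715^2 = 511225 ≡ 698 (mod 1003)
8^256 ≡ 698^2 = 487204 ≡ 749 (mod 1003)
8^512 ≡ 749^2 = 561001 ≡ 324 (mod 1003)
1002 = 512 + 256 + 128 + 64 + 32 + 8 + 2 in binary powers of 2.
So 8^1002 ≡ 324 · 749 · 698 · 715 · 137 · 35 · 64 ≡ 812 (mod 1003).
Since 812 ≠ 1, base 8 is a Fermat witness: 1003 is composite.

812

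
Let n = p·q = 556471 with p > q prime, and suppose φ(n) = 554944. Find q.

599

φ(n) = (p−1)(q−1) = n − (p+q) + 1, so p + q = 556471 − 554944 + 1 = 1528.
p and q are the roots of t² − 1528t + 556471 = 0.
Discriminant: 1528² − 4·556471 = 2334784 − 2225884 = 108900; √108900 = 330.
q = (1528 − 330)/2 = 599, p = (1528 + 330)/2 = 929.
Check: 599 · 929 = 556471.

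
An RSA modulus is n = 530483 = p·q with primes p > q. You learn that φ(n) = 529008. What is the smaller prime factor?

φ(n) = (p−1)(q−1) = n − (p+q) + 1, so p + q = 530483 − 529008 + 1 = 1476.
p and q are the roots of t² − 1476t + 530483 = 0.
Discriminant: 1476² − 4·530483 = 2178576 − 2121932 = 56644; √56644 = 238.
q = (1476 − 238)/2 = 619, p = (1476 + 238)/2 = 857.
Check: 619 · 857 = 530483.

619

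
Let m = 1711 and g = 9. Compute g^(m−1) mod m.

400

9^1 ≡ 9 (mod 1711)
9^2 ≡ 9^2 = 81 ≡ 81 (mod 1711)
9^4 ≡ 81^2 = 6561 ≡ 1428 (mod 1711)
9^8 ≡ 1428^2 = 2039184 ≡ 1383 (mod 1711)
9^16 ≡ 1383^2 = 1912689 ≡ 1502 (mod 1711)
9^32 ≡ 1502^2 = 2256004 ≡ 906 (mod 1711)
9^64 ≡ 906^2 = 820836 ≡ 1267 (mod 1711)
9^128 ≡ 1267^2 = 1605289 ≡ 371 (mod 1711)
9^256 ≡ 371^2 = 137641 ≡ 761 (mod 1711)
9^512 ≡ 761^2 = 579121 ≡ 803 (mod 1711)
9^1024 ≡ 803^2 = 644809 ≡ 1473 (mod 1711)
1710 = 1024 + 512 + 128 + 32 + 8 + 4 + 2 in binary powers of 2.
So 9^1710 ≡ 1473 · 803 · 371 · 906 · 1383 · 1428 · 81 ≡ 400 (mod 1711).
Since 400 ≠ 1, base 9 is a Fermat witness: 1711 is composite.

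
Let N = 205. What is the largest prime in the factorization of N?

41

205 = 5 · 41
41 is prime.
So 205 = 5 · 41; the largest prime factor is 41.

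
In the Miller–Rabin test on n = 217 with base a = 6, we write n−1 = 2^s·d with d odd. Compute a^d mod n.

216

217 − 1 = 216 = 2^3 · 27, so d = 27.
6^1 ≡ 6 (mod 217)
6^2 ≡ 6^2 = 36 ≡ 36 (mod 217)
6^4 ≡ 36^2 = 1296 ≡ 211 (mod 217)
6^8 ≡ 211^2 = 44521 ≡ 36 (mod 217)
6^16 ≡ 36^2 = 1296 ≡ 211 (mod 217)
27 = 16 + 8 + 2 + 1 in binary powers of 2.
So 6^27 ≡ 211 · 36 · 36 · 6 ≡ 216 (mod 217).
Since 6^d ≡ 216 (mod 217), base 6 does not prove 217 composite.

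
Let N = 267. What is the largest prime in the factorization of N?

89

267 = 3 · 89
89 is prime.
So 267 = 3 · 89; the largest prime factor is 89.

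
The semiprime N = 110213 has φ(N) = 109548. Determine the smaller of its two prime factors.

307

φ(n) = (p−1)(q−1) = n − (p+q) + 1, so p + q = 110213 − 109548 + 1 = 666.
p and q are the roots of t² − 666t + 110213 = 0.
Discriminant: 666² − 4·110213 = 443556 − 440852 = 2704; √2704 = 52.
q = (666 − 52)/2 = 307, p = (666 + 52)/2 = 359.
Check: 307 · 359 = 110213.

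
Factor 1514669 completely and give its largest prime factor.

67

1514669 = 13 · 116513
116513 = 37 · 3149
3149 = 47 · 67
67 is prime.
So 1514669 = 13 · 37 · 47 · 67; the largest prime factor is 67.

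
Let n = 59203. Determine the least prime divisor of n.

73

59203 is odd.
Digit sum 19, not divisible by 3.
Ends in 3: not divisible by 5.
7: 59203 = 7·8457 + 4
11: 59203 = 11·5382 + 1
13: 59203 = 13·4554 + 1
17: 59203 = 17·3482 + 9
19: 59203 = 19·3115 + 18
23: 59203 = 23·2574 + 1
29: 59203 = 29·2041 + 14
31: 59203 = 31·1909 + 24
37: 59203 = 37·1600 + 3
41: 59203 = 41·1443 + 40
43: 59203 = 43·1376 + 35
47: 59203 = 47·1259 + 30
53: 59203 = 53·1117 + 2
59: 59203 = 59·1003 + 26
61: 59203 = 61·970 + 33
67: 59203 = 67·883 + 42
71: 59203 = 71·833 + 60
73: 59203 = 73·811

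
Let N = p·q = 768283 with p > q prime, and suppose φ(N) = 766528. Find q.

827

φ(n) = (p−1)(q−1) = n − (p+q) + 1, so p + q = 768283 − 766528 + 1 = 1756.
p and q are the roots of t² − 1756t + 768283 = 0.
Discriminant: 1756² − 4·768283 = 3083536 − 3073132 = 10404; √10404 = 102.
q = (1756 − 102)/2 = 827, p = (1756 + 102)/2 = 929.
Check: 827 · 929 = 768283.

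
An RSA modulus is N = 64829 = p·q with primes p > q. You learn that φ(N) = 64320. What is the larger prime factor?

269

φ(n) = (p−1)(q−1) = n − (p+q) + 1, so p + q = 64829 − 64320 + 1 = 510.
p and q are the roots of t² − 510t + 64829 = 0.
Discriminant: 510² − 4·64829 = 260100 − 259316 = 784; √784 = 28.
q = (510 − 28)/2 = 241, p = (510 + 28)/2 = 269.
Check: 241 · 269 = 64829.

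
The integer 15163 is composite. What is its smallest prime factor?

15163 is odd.
Digit sum 16, not divisible by 3.
Ends in 3: not divisible by 5.
7: 15163 = 7·2166 + 1
11: 15163 = 11·1378 + 5
13: 15163 = 13·1166 + 5
17: 15163 = 17·891 + 16
19: 15163 = 19·798 + 1
23: 15163 = 23·659 + 6
29: 15163 = 29·522 + 25
31: 15163 = 31·489 + 4
37: 15163 = 37·409 + 30
41: 15163 = 41·369 + 34
43: 15163 = 43·352 + 27
47: 15163 = 47·322 + 29
53: 15163 = 53·286 + 5
59: 15163 = 59·257

59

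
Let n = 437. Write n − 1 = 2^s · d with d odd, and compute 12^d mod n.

437 − 1 = 436 = 2^2 · 109, so d = 109.
12^1 ≡ 12 (mod 437)
12^2 ≡ 12^2 = 144 ≡ 144 (mod 437)
12^4 ≡ 144^2 = 20736 ≡ 197 (mod 437)
12^8 ≡ 197^2 = 38809 ≡ 353 (mod 437)
12^16 ≡ 353^2 = 124609 ≡ 64 (mod 437)
12^32 ≡ 64^2 = 4096 ≡ 163 (mod 437)
12^64 ≡ 163^2 = 26569 ≡ 349 (mod 437)
109 = 64 + 32 + 8 + 4 + 1 in binary powers of 2.
So 12^109 ≡ 349 · 163 · 353 · 197 · 12 ≡ 278 (mod 437).
Squaring chain: 278 → 372; never reaches −1, so base 12 is a Miller–Rabin witness that 437 is composite.

278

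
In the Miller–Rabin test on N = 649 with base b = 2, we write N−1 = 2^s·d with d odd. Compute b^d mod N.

519

649 − 1 = 648 = 2^3 · 81, so d = 81.
2^1 ≡ 2 (mod 649)
2^2 ≡ 2^2 = 4 ≡ 4 (mod 649)
2^4 ≡ 4^2 = 16 ≡ 16 (mod 649)
2^8 ≡ 16^2 = 256 ≡ 256 (mod 649)
2^16 ≡ 256^2 = 65536 ≡ 636 (mod 649)
2^32 ≡ 636^2 = 404496 ≡ 169 (mod 649)
2^64 ≡ 169^2 = 28561 ≡ 5 (mod 649)
81 = 64 + 16 + 1 in binary powers of 2.
So 2^81 ≡ 5 · 636 · 2 ≡ 519 (mod 649).
Squaring chain: 519 → 26 → 27; never reaches −1, so base 2 is a Miller–Rabin witness that 649 is composite.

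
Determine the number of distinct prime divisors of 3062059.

5

3062059 = 7^2 · 62491
62491 = 11 · 5681
5681 = 13 · 437
437 = 19 · 23
3062059 = 7^2 · 11 · 13 · 19 · 23, which has 5 distinct prime factors.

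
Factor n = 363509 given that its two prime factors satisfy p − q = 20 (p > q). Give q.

593

Since p = q + 20, we have 363509 = q(q + 20), so q² + 20q − 363509 = 0.
Discriminant: 20² + 4·363509 = 400 + 1454036 = 1454436; √1454436 = 1206.
q = (−20 + 1206)/2 = 593, and p = q + 20 = 613.
Check: 593 · 613 = 363509.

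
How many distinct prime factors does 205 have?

2

205 = 5 · 41
205 = 5 · 41, which has 2 distinct prime factors.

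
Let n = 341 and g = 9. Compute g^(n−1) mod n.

9^1 ≡ 9 (mod 341)
9^2 ≡ 9^2 = 81 ≡ 81 (mod 341)
9^4 ≡ 81^2 = 6561 ≡ 82 (mod 341)
9^8 ≡ 82^2 = 6724 ≡ 245 (mod 341)
9^16 ≡ 245^2 = 60025 ≡ 9 (mod 341)
9^32 ≡ 9^2 = 81 ≡ 81 (mod 341)
9^64 ≡ 81^2 = 6561 ≡ 82 (mod 341)
9^128 ≡ 82^2 = 6724 ≡ 245 (mod 341)
9^256 ≡ 245^2 = 60025 ≡ 9 (mod 341)
340 = 256 + 64 + 16 + 4 in binary powers of 2.
So 9^340 ≡ 9 · 82 · 9 · 82 ≡ 67 (mod 341).
Since 67 ≠ 1, base 9 is a Fermat witness: 341 is composite.

67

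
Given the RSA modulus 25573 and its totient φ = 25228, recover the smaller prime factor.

φ(n) = (p−1)(q−1) = n − (p+q) + 1, so p + q = 25573 − 25228 + 1 = 346.
p and q are the roots of t² − 346t + 25573 = 0.
Discriminant: 346² − 4·25573 = 119716 − 102292 = 17424; √17424 = 132.
q = (346 − 132)/2 = 107, p = (346 + 132)/2 = 239.
Check: 107 · 239 = 25573.

107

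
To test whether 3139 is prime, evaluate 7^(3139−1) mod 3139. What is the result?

173

7^1 ≡ 7 (mod 3139)
7^2 ≡ 7^2 = 49 ≡ 49 (mod 3139)
7^4 ≡ 49^2 = 2401 ≡ 2401 (mod 3139)
7^8 ≡ 2401^2 = 5764801 ≡ 1597 (mod 3139)
7^16 ≡ 1597^2 = 2550409 ≡ 1541 (mod 3139)
7^32 ≡ 1541^2 = 2374681 ≡ 1597 (mod 3139)
7^64 ≡ 1597^2 = 2550409 ≡ 1541 (mod 3139)
7^128 ≡ 1541^2 = 2374681 ≡ 1597 (mod 3139)
7^256 ≡ 1597^2 = 2550409 ≡ 1541 (mod 3139)
7^512 ≡ 1541^2 = 2374681 ≡ 1597 (mod 3139)
7^1024 ≡ 1597^2 = 2550409 ≡ 1541 (mod 3139)
7^2048 ≡ 1541^2 = 2374681 ≡ 1597 (mod 3139)
3138 = 2048 + 1024 + 64 + 2 in binary powers of 2.
So 7^3138 ≡ 1597 · 1541 · 1541 · 49 ≡ 173 (mod 3139).
Since 173 ≠ 1, base 7 is a Fermat witness: 3139 is composite.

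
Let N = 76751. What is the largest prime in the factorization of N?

76751 = 23 · 3337
3337 = 47 · 71
71 is prime.
So 76751 = 23 · 47 · 71; the largest prime factor is 71.

71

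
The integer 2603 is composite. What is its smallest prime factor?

2603 is odd.
Digit sum 11, not divisible by 3.
Ends in 3: not divisible by 5.
7: 2603 = 7·371 + 6
11: 2603 = 11·236 + 7
13: 2603 = 13·200 + 3
17: 2603 = 17·153 + 2
19: 2603 = 19·137

19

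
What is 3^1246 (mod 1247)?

3^1 ≡ 3 (mod 1247)
3^2 ≡ 3^2 = 9 ≡ 9 (mod 1247)
3^4 ≡ 9^2 = 81 ≡ 81 (mod 1247)
3^8 ≡ 81^2 = 6561 ≡ 326 (mod 1247)
3^16 ≡ 326^2 = 106276 ≡ 281 (mod 1247)
3^32 ≡ 281^2 = 78961 ≡ 400 (mod 1247)
3^64 ≡ 400^2 = 160000 ≡ 384 (mod 1247)
3^128 ≡ 384^2 = 147456 ≡ 310 (mod 1247)
3^256 ≡ 310^2 = 96100 ≡ 81 (mod 1247)
3^512 ≡ 81^2 = 6561 ≡ 326 (mod 1247)
3^1024 ≡ 326^2 = 106276 ≡ 281 (mod 1247)
1246 = 1024 + 128 + 64 + 16 + 8 + 4 + 2 in binary powers of 2.
So 3^1246 ≡ 281 · 310 · 384 · 281 · 326 · 81 · 9 ≡ 608 (mod 1247).
Since 608 ≠ 1, base 3 is a Fermat witness: 1247 is composite.

608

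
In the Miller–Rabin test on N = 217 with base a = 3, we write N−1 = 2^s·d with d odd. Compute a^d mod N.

217 − 1 = 216 = 2^3 · 27, so d = 27.
3^1 ≡ 3 (mod 217)
3^2 ≡ 3^2 = 9 ≡ 9 (mod 217)
3^4 ≡ 9^2 = 81 ≡ 81 (mod 217)
3^8 ≡ 81^2 = 6561 ≡ 51 (mod 217)
3^16 ≡ 51^2 = 2601 ≡ 214 (mod 217)
27 = 16 + 8 + 2 + 1 in binary powers of 2.
So 3^27 ≡ 214 · 51 · 9 · 3 ≡ 209 (mod 217).
Squaring chain: 209 → 64 → 190; never reaches −1, so base 3 is a Miller–Rabin witness that 217 is composite.

209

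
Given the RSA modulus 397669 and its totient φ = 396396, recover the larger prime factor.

727

φ(n) = (p−1)(q−1) = n − (p+q) + 1, so p + q = 397669 − 396396 + 1 = 1274.
p and q are the roots of t² − 1274t + 397669 = 0.
Discriminant: 1274² − 4·397669 = 1623076 − 1590676 = 32400; √32400 = 180.
q = (1274 − 180)/2 = 547, p = (1274 + 180)/2 = 727.
Check: 547 · 727 = 397669.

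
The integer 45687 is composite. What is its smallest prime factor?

45687 is odd.
Digit sum 30, divisible by 3.

3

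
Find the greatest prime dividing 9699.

9699 = 3 · 3233
3233 = 53 · 61
61 is prime.
So 9699 = 3 · 53 · 61; the largest prime factor is 61.

61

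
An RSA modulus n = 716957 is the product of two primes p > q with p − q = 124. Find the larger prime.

911

Since p = q + 124, we have 716957 = q(q + 124), so q² + 124q − 716957 = 0.
Discriminant: 124² + 4·716957 = 15376 + 2867828 = 2883204; √2883204 = 1698.
q = (−124 + 1698)/2 = 787, and p = q + 124 = 911.
Check: 787 · 911 = 716957.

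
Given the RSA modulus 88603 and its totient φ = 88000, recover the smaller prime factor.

φ(n) = (p−1)(q−1) = n − (p+q) + 1, so p + q = 88603 − 88000 + 1 = 604.
p and q are the roots of t² − 604t + 88603 = 0.
Discriminant: 604² − 4·88603 = 364816 − 354412 = 10404; √10404 = 102.
q = (604 − 102)/2 = 251, p = (604 + 102)/2 = 353.
Check: 251 · 353 = 88603.

251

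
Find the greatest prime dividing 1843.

1843 = 19 · 97
97 is prime.
So 1843 = 19 · 97; the largest prime factor is 97.

97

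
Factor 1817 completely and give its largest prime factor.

79

1817 = 23 · 79
79 is prime.
So 1817 = 23 · 79; the largest prime factor is 79.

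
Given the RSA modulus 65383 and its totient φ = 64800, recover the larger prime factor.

φ(n) = (p−1)(q−1) = n − (p+q) + 1, so p + q = 65383 − 64800 + 1 = 584.
p and q are the roots of t² − 584t + 65383 = 0.
Discriminant: 584² − 4·65383 = 341056 − 261532 = 79524; √79524 = 282.
q = (584 − 282)/2 = 151, p = (584 + 282)/2 = 433.
Check: 151 · 433 = 65383.

433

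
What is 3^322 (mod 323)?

3^1 ≡ 3 (mod 323)
3^2 ≡ 3^2 = 9 ≡ 9 (mod 323)
3^4 ≡ 9^2 = 81 ≡ 81 (mod 323)
3^8 ≡ 81^2 = 6561 ≡ 101 (mod 323)
3^16 ≡ 101^2 = 10201 ≡ 188 (mod 323)
3^32 ≡ 188^2 = 35344 ≡ 137 (mod 323)
3^64 ≡ 137^2 = 18769 ≡ 35 (mod 323)
3^128 ≡ 35^2 = 1225 ≡ 256 (mod 323)
3^256 ≡ 256^2 = 65536 ≡ 290 (mod 323)
322 = 256 + 64 + 2 in binary powers of 2.
So 3^322 ≡ 290 · 35 · 9 ≡ 264 (mod 323).
Since 264 ≠ 1, base 3 is a Fermat witness: 323 is composite.

264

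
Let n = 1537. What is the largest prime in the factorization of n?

1537 = 29 · 53
53 is prime.
So 1537 = 29 · 53; the largest prime factor is 53.

53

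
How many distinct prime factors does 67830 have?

67830 = 2 · 33915
33915 = 3 · 11305
11305 = 5 · 2261
2261 = 7 · 323
323 = 17 · 19
67830 = 2 · 3 · 5 · 7 · 17 · 19, which has 6 distinct prime factors.

6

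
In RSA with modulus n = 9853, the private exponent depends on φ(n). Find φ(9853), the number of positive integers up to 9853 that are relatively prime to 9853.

Factor: 9853 = 59 · 167.
φ(9853) = (59−1) · (167−1) = 58 · 166 = 9628.

9628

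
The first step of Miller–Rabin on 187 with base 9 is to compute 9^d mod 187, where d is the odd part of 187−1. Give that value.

187 − 1 = 186 = 2^1 · 93, so d = 93.
9^1 ≡ 9 (mod 187)
9^2 ≡ 9^2 = 81 ≡ 81 (mod 187)
9^4 ≡ 81^2 = 6561 ≡ 16 (mod 187)
9^8 ≡ 16^2 = 256 ≡ 69 (mod 187)
9^16 ≡ 69^2 = 4761 ≡ 86 (mod 187)
9^32 ≡ 86^2 = 7396 ≡ 103 (mod 187)
9^64 ≡ 103^2 = 10609 ≡ 137 (mod 187)
93 = 64 + 16 + 8 + 4 + 1 in binary powers of 2.
So 9^93 ≡ 137 · 86 · 69 · 16 · 9 ≡ 25 (mod 187).
Squaring chain: 25; never reaches −1, so base 9 is a Miller–Rabin witness that 187 is composite.

25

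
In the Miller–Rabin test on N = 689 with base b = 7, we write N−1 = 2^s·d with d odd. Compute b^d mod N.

461

689 − 1 = 688 = 2^4 · 43, so d = 43.
7^1 ≡ 7 (mod 689)
7^2 ≡ 7^2 = 49 ≡ 49 (mod 689)
7^4 ≡ 49^2 = 2401 ≡ 334 (mod 689)
7^8 ≡ 334^2 = 111556 ≡ 627 (mod 689)
7^16 ≡ 627^2 = 393129 ≡ 399 (mod 689)
7^32 ≡ 399^2 = 159201 ≡ 42 (mod 689)
43 = 32 + 8 + 2 + 1 in binary powers of 2.
So 7^43 ≡ 42 · 627 · 49 · 7 ≡ 461 (mod 689).
Squaring chain: 461 → 309 → 399 → 42; never reaches −1, so base 7 is a Miller–Rabin witness that 689 is composite.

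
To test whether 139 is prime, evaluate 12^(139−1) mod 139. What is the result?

12^1 ≡ 12 (mod 139)
12^2 ≡ 12^2 = 144 ≡ 5 (mod 139)
12^4 ≡ 5^2 = 25 ≡ 25 (mod 139)
12^8 ≡ 25^2 = 625 ≡ 69 (mod 139)
12^16 ≡ 69^2 = 4761 ≡ 35 (mod 139)
12^32 ≡ 35^2 = 1225 ≡ 113 (mod 139)
12^64 ≡ 113^2 = 12769 ≡ 120 (mod 139)
12^128 ≡ 120^2 = 14400 ≡ 83 (mod 139)
138 = 128 + 8 + 2 in binary powers of 2.
So 12^138 ≡ 83 · 69 · 5 ≡ 1 (mod 139).
Since the result is 1, base 12 gives no evidence that 139 is composite.

1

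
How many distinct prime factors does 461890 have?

6

461890 = 2 · 230945
230945 = 5 · 46189
46189 = 11 · 4199
4199 = 13 · 323
323 = 17 · 19
461890 = 2 · 5 · 11 · 13 · 17 · 19, which has 6 distinct prime factors.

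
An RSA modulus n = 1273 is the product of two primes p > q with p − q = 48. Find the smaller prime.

Since p = q + 48, we have 1273 = q(q + 48), so q² + 48q − 1273 = 0.
Discriminant: 48² + 4·1273 = 2304 + 5092 = 7396; √7396 = 86.
q = (−48 + 86)/2 = 19, and p = q + 48 = 67.
Check: 19 · 67 = 1273.

19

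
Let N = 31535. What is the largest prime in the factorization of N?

31535 = 5 · 6307
6307 = 7 · 901
901 = 17 · 53
53 is prime.
So 31535 = 5 · 7 · 17 · 53; the largest prime factor is 53.

53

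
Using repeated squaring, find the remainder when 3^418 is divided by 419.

3^1 ≡ 3 (mod 419)
3^2 ≡ 3^2 = 9 ≡ 9 (mod 419)
3^4 ≡ 9^2 = 81 ≡ 81 (mod 419)
3^8 ≡ 81^2 = 6561 ≡ 276 (mod 419)
3^16 ≡ 276^2 = 76176 ≡ 337 (mod 419)
3^32 ≡ 337^2 = 113569 ≡ 20 (mod 419)
3^64 ≡ 20^2 = 400 ≡ 400 (mod 419)
3^128 ≡ 400^2 = 160000 ≡ 361 (mod 419)
3^256 ≡ 361^2 = 130321 ≡ 12 (mod 419)
418 = 256 + 128 + 32 + 2 in binary powers of 2.
So 3^418 ≡ 12 · 361 · 20 · 9 ≡ 1 (mod 419).
Since the result is 1, base 3 gives no evidence that 419 is composite.

1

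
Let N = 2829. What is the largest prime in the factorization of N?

2829 = 3 · 943
943 = 23 · 41
41 is prime.
So 2829 = 3 · 23 · 41; the largest prime factor is 41.

41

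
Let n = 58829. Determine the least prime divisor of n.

58829 is odd.
Digit sum 32, not divisible by 3.
Ends in 9: not divisible by 5.
7: 58829 = 7·8404 + 1
11: 58829 = 11·5348 + 1
13: 58829 = 13·4525 + 4
17: 58829 = 17·3460 + 9
19: 58829 = 19·3096 + 5
23: 58829 = 23·2557 + 18
29: 58829 = 29·2028 + 17
31: 58829 = 31·1897 + 22
37: 58829 = 37·1589 + 36
41: 58829 = 41·1434 + 35
43: 58829 = 43·1368 + 5
47: 58829 = 47·1251 + 32
53: 58829 = 53·1109 + 52
59: 58829 = 59·997 + 6
61: 58829 = 61·964 + 25
67: 58829 = 67·878 + 3
71: 58829 = 71·828 + 41
73: 58829 = 73·805 + 64
79: 58829 = 79·744 + 53
83: 58829 = 83·708 + 65
89: 58829 = 89·661

89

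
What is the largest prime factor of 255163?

255163 = 47 · 5429
5429 = 61 · 89
89 is prime.
So 255163 = 47 · 61 · 89; the largest prime factor is 89.

89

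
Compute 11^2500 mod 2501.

245

11^1 ≡ 11 (mod 2501)
11^2 ≡ 11^2 = 121 ≡ 121 (mod 2501)
11^4 ≡ 121^2 = 14641 ≡ 2136 (mod 2501)
11^8 ≡ 2136^2 = 4562496 ≡ 672 (mod 2501)
11^16 ≡ 672^2 = 451584 ≡ 1404 (mod 2501)
11^32 ≡ 1404^2 = 1971216 ≡ 428 (mod 2501)
11^64 ≡ 428^2 = 183184 ≡ 611 (mod 2501)
11^128 ≡ 611^2 = 373321 ≡ 672 (mod 2501)
11^256 ≡ 672^2 = 451584 ≡ 1404 (mod 2501)
11^512 ≡ 1404^2 = 1971216 ≡ 428 (mod 2501)
11^1024 ≡ 428^2 = 183184 ≡ 611 (mod 2501)
11^2048 ≡ 611^2 = 373321 ≡ 672 (mod 2501)
2500 = 2048 + 256 + 128 + 64 + 4 in binary powers of 2.
So 11^2500 ≡ 672 · 1404 · 672 · 611 · 2136 ≡ 245 (mod 2501).
Since 245 ≠ 1, base 11 is a Fermat witness: 2501 is composite.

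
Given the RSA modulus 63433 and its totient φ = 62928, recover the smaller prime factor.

φ(n) = (p−1)(q−1) = n − (p+q) + 1, so p + q = 63433 − 62928 + 1 = 506.
p and q are the roots of t² − 506t + 63433 = 0.
Discriminant: 506² − 4·63433 = 256036 − 253732 = 2304; √2304 = 48.
q = (506 − 48)/2 = 229, p = (506 + 48)/2 = 277.
Check: 229 · 277 = 63433.

229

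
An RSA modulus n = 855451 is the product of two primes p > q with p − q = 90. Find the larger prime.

Since p = q + 90, we have 855451 = q(q + 90), so q² + 90q − 855451 = 0.
Discriminant: 90² + 4·855451 = 8100 + 3421804 = 3429904; √3429904 = 1852.
q = (−90 + 1852)/2 = 881, and p = q + 90 = 971.
Check: 881 · 971 = 855451.

971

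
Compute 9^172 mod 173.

1

9^1 ≡ 9 (mod 173)
9^2 ≡ 9^2 = 81 ≡ 81 (mod 173)
9^4 ≡ 81^2 = 6561 ≡ 160 (mod 173)
9^8 ≡ 160^2 = 25600 ≡ 169 (mod 173)
9^16 ≡ 169^2 = 28561 ≡ 16 (mod 173)
9^32 ≡ 16^2 = 256 ≡ 83 (mod 173)
9^64 ≡ 83^2 = 6889 ≡ 142 (mod 173)
9^128 ≡ 142^2 = 20164 ≡ 96 (mod 173)
172 = 128 + 32 + 8 + 4 in binary powers of 2.
So 9^172 ≡ 96 · 83 · 169 · 160 ≡ 1 (mod 173).
Since the result is 1, base 9 gives no evidence that 173 is composite.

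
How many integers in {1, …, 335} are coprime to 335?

Factor: 335 = 5 · 67.
φ(335) = (5−1) · (67−1) = 4 · 66 = 264.

264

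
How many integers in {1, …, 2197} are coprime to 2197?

Factor: 2197 = 13^3.
φ(2197) = 13^2·(13−1) = 2028.

2028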